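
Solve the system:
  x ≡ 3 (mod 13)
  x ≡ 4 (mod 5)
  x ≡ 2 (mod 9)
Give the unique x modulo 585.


Moduli 13, 5, 9 are pairwise coprime; by CRT there is a unique solution modulo M = 13 · 5 · 9 = 585.
Solve pairwise, accumulating the modulus:
  Start with x ≡ 3 (mod 13).
  Combine with x ≡ 4 (mod 5): since gcd(13, 5) = 1, we get a unique residue mod 65.
    Write x = 3 + 13·t and substitute into x ≡ 4 (mod 5): 13·t ≡ 4 − 3 = 1 (mod 5).
    Reduce coefficients mod 5: 3·t ≡ 1 (mod 5).
    The inverse of 3 mod 5 is 2 (since 3·2 = 6 = 1·5 + 1), so t ≡ 2·1 = 2 ≡ 2 (mod 5).
    Then x = 3 + 13·2 = 29, valid modulo lcm(13, 5) = 65: x ≡ 29 (mod 65).
  Combine with x ≡ 2 (mod 9): since gcd(65, 9) = 1, we get a unique residue mod 585.
    Write x = 29 + 65·t and substitute into x ≡ 2 (mod 9): 65·t ≡ 2 − 29 = -27 (mod 9).
    Reduce coefficients mod 9: 2·t ≡ 0 (mod 9).
    The inverse of 2 mod 9 is 5 (since 2·5 = 10 = 1·9 + 1), so t ≡ 5·0 = 0 ≡ 0 (mod 9).
    Then x = 29 + 65·0 = 29, valid modulo lcm(65, 9) = 585: x ≡ 29 (mod 585).
Verify: 29 mod 13 = 3 ✓, 29 mod 5 = 4 ✓, 29 mod 9 = 2 ✓.

x ≡ 29 (mod 585).


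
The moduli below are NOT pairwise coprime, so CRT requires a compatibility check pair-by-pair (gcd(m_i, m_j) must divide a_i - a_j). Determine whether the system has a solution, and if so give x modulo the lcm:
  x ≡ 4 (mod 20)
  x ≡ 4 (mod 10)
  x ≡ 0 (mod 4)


Moduli 20, 10, 4 are not pairwise coprime, so CRT works modulo lcm(m_i) when all pairwise compatibility conditions hold.
Pairwise compatibility: gcd(m_i, m_j) must divide a_i - a_j for every pair.
Merge one congruence at a time:
  Start: x ≡ 4 (mod 20).
  Combine with x ≡ 4 (mod 10): gcd(20, 10) = 10; 4 - 4 = 0, which IS divisible by 10, so compatible.
    Write x = 4 + 20·t and substitute into x ≡ 4 (mod 10): 20·t ≡ 4 − 4 = 0 (mod 10).
    Divide the congruence (and modulus) by g = 10: 2·t ≡ 0 (mod 1).
    Modulo 1 every t works; take t = 0.
    Then x = 4 + 20·0 = 4, valid modulo lcm(20, 10) = 20: x ≡ 4 (mod 20).
  Combine with x ≡ 0 (mod 4): gcd(20, 4) = 4; 0 - 4 = -4, which IS divisible by 4, so compatible.
    Write x = 4 + 20·t and substitute into x ≡ 0 (mod 4): 20·t ≡ 0 − 4 = -4 (mod 4).
    Divide the congruence (and modulus) by g = 4: 5·t ≡ -1 (mod 1).
    Modulo 1 every t works; take t = 0.
    Then x = 4 + 20·0 = 4, valid modulo lcm(20, 4) = 20: x ≡ 4 (mod 20).
Verify: 4 mod 20 = 4, 4 mod 10 = 4, 4 mod 4 = 0.

x ≡ 4 (mod 20).


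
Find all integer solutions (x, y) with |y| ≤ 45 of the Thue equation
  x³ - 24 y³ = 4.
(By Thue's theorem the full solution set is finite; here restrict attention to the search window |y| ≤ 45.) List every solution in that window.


The equation is x³ - 24y³ = 4. For fixed y, x³ = 24·y³ + 4, so a solution requires the RHS to be a perfect cube.
Strategy: iterate y from -45 to 45, compute RHS = 24·y³ + 4, and check whether it is a (positive or negative) perfect cube.
Check small values of y:
  y = 0: RHS = 4 is not a perfect cube.
  y = 1: RHS = 28 is not a perfect cube.
  y = -1: RHS = -20 is not a perfect cube.
  y = 2: RHS = 196 is not a perfect cube.
  y = -2: RHS = -188 is not a perfect cube.
  y = 3: RHS = 652 is not a perfect cube.
  y = -3: RHS = -644 is not a perfect cube.
Continuing the search up to |y| = 45 finds no solutions either.
No (x, y) in the scanned range satisfies the equation.

No integer solutions with |y| ≤ 45.


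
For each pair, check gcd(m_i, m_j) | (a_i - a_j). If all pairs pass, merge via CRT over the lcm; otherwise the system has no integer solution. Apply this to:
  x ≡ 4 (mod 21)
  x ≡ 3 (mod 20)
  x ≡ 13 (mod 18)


Moduli 21, 20, 18 are not pairwise coprime, so CRT works modulo lcm(m_i) when all pairwise compatibility conditions hold.
Pairwise compatibility: gcd(m_i, m_j) must divide a_i - a_j for every pair.
Merge one congruence at a time:
  Start: x ≡ 4 (mod 21).
  Combine with x ≡ 3 (mod 20): gcd(21, 20) = 1; 3 - 4 = -1, which IS divisible by 1, so compatible.
    Write x = 4 + 21·t and substitute into x ≡ 3 (mod 20): 21·t ≡ 3 − 4 = -1 (mod 20).
    Reduce coefficients mod 20: 1·t ≡ 19 (mod 20).
    So t ≡ 19 (mod 20).
    Then x = 4 + 21·19 = 403, valid modulo lcm(21, 20) = 420: x ≡ 403 (mod 420).
  Combine with x ≡ 13 (mod 18): gcd(420, 18) = 6; 13 - 403 = -390, which IS divisible by 6, so compatible.
    Write x = 403 + 420·t and substitute into x ≡ 13 (mod 18): 420·t ≡ 13 − 403 = -390 (mod 18).
    Divide the congruence (and modulus) by g = 6: 70·t ≡ -65 (mod 3).
    Reduce coefficients mod 3: 1·t ≡ 1 (mod 3).
    So t ≡ 1 (mod 3).
    Then x = 403 + 420·1 = 823, valid modulo lcm(420, 18) = 1260: x ≡ 823 (mod 1260).
Verify: 823 mod 21 = 4, 823 mod 20 = 3, 823 mod 18 = 13.

x ≡ 823 (mod 1260).


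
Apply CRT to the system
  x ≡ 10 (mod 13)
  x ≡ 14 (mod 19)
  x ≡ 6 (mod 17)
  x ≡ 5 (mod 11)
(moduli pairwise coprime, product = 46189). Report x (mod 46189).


Product of moduli M = 13 · 19 · 17 · 11 = 46189.
Merge one congruence at a time:
  Start: x ≡ 10 (mod 13).
  Combine with x ≡ 14 (mod 19); new modulus lcm = 247.
    Write x = 10 + 13·t and substitute into x ≡ 14 (mod 19): 13·t ≡ 14 − 10 = 4 (mod 19).
    The inverse of 13 mod 19 is 3 (since 13·3 = 39 = 2·19 + 1), so t ≡ 3·4 = 12 ≡ 12 (mod 19).
    Then x = 10 + 13·12 = 166, valid modulo lcm(13, 19) = 247: x ≡ 166 (mod 247).
  Combine with x ≡ 6 (mod 17); new modulus lcm = 4199.
    Write x = 166 + 247·t and substitute into x ≡ 6 (mod 17): 247·t ≡ 6 − 166 = -160 (mod 17).
    Reduce coefficients mod 17: 9·t ≡ 10 (mod 17).
    The inverse of 9 mod 17 is 2 (since 9·2 = 18 = 1·17 + 1), so t ≡ 2·10 = 20 ≡ 3 (mod 17).
    Then x = 166 + 247·3 = 907, valid modulo lcm(247, 17) = 4199: x ≡ 907 (mod 4199).
  Combine with x ≡ 5 (mod 11); new modulus lcm = 46189.
    Write x = 907 + 4199·t and substitute into x ≡ 5 (mod 11): 4199·t ≡ 5 − 907 = -902 (mod 11).
    Reduce coefficients mod 11: 8·t ≡ 0 (mod 11).
    The inverse of 8 mod 11 is 7 (since 8·7 = 56 = 5·11 + 1), so t ≡ 7·0 = 0 ≡ 0 (mod 11).
    Then x = 907 + 4199·0 = 907, valid modulo lcm(4199, 11) = 46189: x ≡ 907 (mod 46189).
Verify against each original: 907 mod 13 = 10, 907 mod 19 = 14, 907 mod 17 = 6, 907 mod 11 = 5.

x ≡ 907 (mod 46189).


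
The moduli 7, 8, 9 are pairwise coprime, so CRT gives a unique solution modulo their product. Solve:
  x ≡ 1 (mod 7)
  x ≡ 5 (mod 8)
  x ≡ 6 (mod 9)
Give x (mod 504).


Moduli 7, 8, 9 are pairwise coprime; by CRT there is a unique solution modulo M = 7 · 8 · 9 = 504.
Solve pairwise, accumulating the modulus:
  Start with x ≡ 1 (mod 7).
  Combine with x ≡ 5 (mod 8): since gcd(7, 8) = 1, we get a unique residue mod 56.
    Write x = 1 + 7·t and substitute into x ≡ 5 (mod 8): 7·t ≡ 5 − 1 = 4 (mod 8).
    The inverse of 7 mod 8 is 7 (since 7·7 = 49 = 6·8 + 1), so t ≡ 7·4 = 28 ≡ 4 (mod 8).
    Then x = 1 + 7·4 = 29, valid modulo lcm(7, 8) = 56: x ≡ 29 (mod 56).
  Combine with x ≡ 6 (mod 9): since gcd(56, 9) = 1, we get a unique residue mod 504.
    Write x = 29 + 56·t and substitute into x ≡ 6 (mod 9): 56·t ≡ 6 − 29 = -23 (mod 9).
    Reduce coefficients mod 9: 2·t ≡ 4 (mod 9).
    The inverse of 2 mod 9 is 5 (since 2·5 = 10 = 1·9 + 1), so t ≡ 5·4 = 20 ≡ 2 (mod 9).
    Then x = 29 + 56·2 = 141, valid modulo lcm(56, 9) = 504: x ≡ 141 (mod 504).
Verify: 141 mod 7 = 1 ✓, 141 mod 8 = 5 ✓, 141 mod 9 = 6 ✓.

x ≡ 141 (mod 504).


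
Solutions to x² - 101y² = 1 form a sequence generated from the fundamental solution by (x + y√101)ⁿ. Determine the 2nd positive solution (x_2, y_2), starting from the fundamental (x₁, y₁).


Step 1: Find the fundamental solution (x₁, y₁) of x² - 101y² = 1.
  Expand √101 as a continued fraction. a₀ = ⌊√101⌋ = 10; iterate m_{k+1} = d_k·a_k − m_k, d_{k+1} = (101 − m_{k+1}²)/d_k, a_{k+1} = ⌊(a₀ + m_{k+1})/d_{k+1}⌋ (starting m₀ = 0, d₀ = 1), with convergents p_k = a_k·p_{k-1} + p_{k-2}, q_k = a_k·q_{k-1} + q_{k-2} (p₋₁ = 1, q₋₁ = 0):
  k = 0: a₀ = 10; p₀/q₀ = 10/1; p₀² − 101·q₀² = 100 − 101 = -1.
  k = 1: m = 10, d = 1, a = ⌊(10 + 10)/1⌋ = 20; p/q = (20·10 + 1)/(20·1 + 0) = 201/20; p² − 101·q² = 40401 − 40400 = 1.
  The first convergent with p² − 101·q² = 1 gives the fundamental solution (x₁, y₁) = (201, 20).
Step 2: Apply the recurrence (x_{n+1}, y_{n+1}) = (x₁x_n + 101y₁y_n, x₁y_n + y₁x_n) repeatedly.
  From (x_1, y_1) = (201, 20): x_2 = 201·201 + 101·20·20 = 80801; y_2 = 201·20 + 20·201 = 8040.
Step 3: Verify x_2² - 101·y_2² = 6528801601 - 6528801600 = 1 (should be 1). ✓

(x_1, y_1) = (201, 20); (x_2, y_2) = (80801, 8040).


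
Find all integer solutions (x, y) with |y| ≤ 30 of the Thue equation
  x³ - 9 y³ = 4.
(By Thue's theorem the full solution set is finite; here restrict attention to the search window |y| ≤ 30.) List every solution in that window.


The equation is x³ - 9y³ = 4. For fixed y, x³ = 9·y³ + 4, so a solution requires the RHS to be a perfect cube.
Strategy: iterate y from -30 to 30, compute RHS = 9·y³ + 4, and check whether it is a (positive or negative) perfect cube.
Check small values of y:
  y = 0: RHS = 4 is not a perfect cube.
  y = 1: RHS = 13 is not a perfect cube.
  y = -1: RHS = -5 is not a perfect cube.
  y = 2: RHS = 76 is not a perfect cube.
  y = -2: RHS = -68 is not a perfect cube.
  y = 3: RHS = 247 is not a perfect cube.
  y = -3: RHS = -239 is not a perfect cube.
Continuing the search up to |y| = 30 finds no solutions either.
No (x, y) in the scanned range satisfies the equation.

No integer solutions with |y| ≤ 30.


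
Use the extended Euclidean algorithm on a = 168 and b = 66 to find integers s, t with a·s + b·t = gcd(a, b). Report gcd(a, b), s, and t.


Euclidean algorithm on (168, 66) — divide until remainder is 0:
  168 = 2 · 66 + 36
  66 = 1 · 36 + 30
  36 = 1 · 30 + 6
  30 = 5 · 6 + 0
gcd(168, 66) = 6.
Track Bezout coefficients alongside the remainders: start with r₀ = 168 = a·1 + b·0 (s = 1, t = 0) and r₁ = 66 = a·0 + b·1 (s = 0, t = 1); each new remainder r_{k+1} = r_{k-1} − q_k·r_k inherits s_{k+1} = s_{k-1} − q_k·s_k, t_{k+1} = t_{k-1} − q_k·t_k, so r_k = a·s_k + b·t_k at every step:
  q = 2: r = 36, s = 1 − 2·0 = 1, t = 0 − 2·1 = -2  (check: 168·1 + 66·(-2) = 36)
  q = 1: r = 30, s = 0 − 1·1 = -1, t = 1 − 1·(-2) = 3  (check: 168·(-1) + 66·3 = 30)
  q = 1: r = 6, s = 1 − 1·(-1) = 2, t = -2 − 1·3 = -5  (check: 168·2 + 66·(-5) = 6)
The row with r = 6 (the gcd) gives the Bezout coefficients s = 2, t = -5.
Result: 168 · (2) + 66 · (-5) = 6.

gcd(168, 66) = 6; s = 2, t = -5 (check: 168·2 + 66·(-5) = 6).


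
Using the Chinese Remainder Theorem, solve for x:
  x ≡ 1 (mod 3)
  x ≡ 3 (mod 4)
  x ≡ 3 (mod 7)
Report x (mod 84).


Moduli 3, 4, 7 are pairwise coprime; by CRT there is a unique solution modulo M = 3 · 4 · 7 = 84.
Solve pairwise, accumulating the modulus:
  Start with x ≡ 1 (mod 3).
  Combine with x ≡ 3 (mod 4): since gcd(3, 4) = 1, we get a unique residue mod 12.
    Write x = 1 + 3·t and substitute into x ≡ 3 (mod 4): 3·t ≡ 3 − 1 = 2 (mod 4).
    The inverse of 3 mod 4 is 3 (since 3·3 = 9 = 2·4 + 1), so t ≡ 3·2 = 6 ≡ 2 (mod 4).
    Then x = 1 + 3·2 = 7, valid modulo lcm(3, 4) = 12: x ≡ 7 (mod 12).
  Combine with x ≡ 3 (mod 7): since gcd(12, 7) = 1, we get a unique residue mod 84.
    Write x = 7 + 12·t and substitute into x ≡ 3 (mod 7): 12·t ≡ 3 − 7 = -4 (mod 7).
    Reduce coefficients mod 7: 5·t ≡ 3 (mod 7).
    The inverse of 5 mod 7 is 3 (since 5·3 = 15 = 2·7 + 1), so t ≡ 3·3 = 9 ≡ 2 (mod 7).
    Then x = 7 + 12·2 = 31, valid modulo lcm(12, 7) = 84: x ≡ 31 (mod 84).
Verify: 31 mod 3 = 1 ✓, 31 mod 4 = 3 ✓, 31 mod 7 = 3 ✓.

x ≡ 31 (mod 84).


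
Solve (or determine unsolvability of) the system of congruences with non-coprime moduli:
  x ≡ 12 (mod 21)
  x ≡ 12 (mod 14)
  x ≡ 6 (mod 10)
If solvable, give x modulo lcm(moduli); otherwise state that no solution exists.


Moduli 21, 14, 10 are not pairwise coprime, so CRT works modulo lcm(m_i) when all pairwise compatibility conditions hold.
Pairwise compatibility: gcd(m_i, m_j) must divide a_i - a_j for every pair.
Merge one congruence at a time:
  Start: x ≡ 12 (mod 21).
  Combine with x ≡ 12 (mod 14): gcd(21, 14) = 7; 12 - 12 = 0, which IS divisible by 7, so compatible.
    Write x = 12 + 21·t and substitute into x ≡ 12 (mod 14): 21·t ≡ 12 − 12 = 0 (mod 14).
    Divide the congruence (and modulus) by g = 7: 3·t ≡ 0 (mod 2).
    Reduce coefficients mod 2: 1·t ≡ 0 (mod 2).
    So t ≡ 0 (mod 2).
    Then x = 12 + 21·0 = 12, valid modulo lcm(21, 14) = 42: x ≡ 12 (mod 42).
  Combine with x ≡ 6 (mod 10): gcd(42, 10) = 2; 6 - 12 = -6, which IS divisible by 2, so compatible.
    Write x = 12 + 42·t and substitute into x ≡ 6 (mod 10): 42·t ≡ 6 − 12 = -6 (mod 10).
    Divide the congruence (and modulus) by g = 2: 21·t ≡ -3 (mod 5).
    Reduce coefficients mod 5: 1·t ≡ 2 (mod 5).
    So t ≡ 2 (mod 5).
    Then x = 12 + 42·2 = 96, valid modulo lcm(42, 10) = 210: x ≡ 96 (mod 210).
Verify: 96 mod 21 = 12, 96 mod 14 = 12, 96 mod 10 = 6.

x ≡ 96 (mod 210).


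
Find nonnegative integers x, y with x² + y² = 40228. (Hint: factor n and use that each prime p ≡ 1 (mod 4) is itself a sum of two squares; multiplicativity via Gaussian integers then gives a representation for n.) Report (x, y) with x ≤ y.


Step 1: Factor n = 40228 = 2^2 · 89 · 113.
Step 2: Check the mod-4 condition on each prime factor: 2 = 2 (special); 89 ≡ 1 (mod 4), exponent 1; 113 ≡ 1 (mod 4), exponent 1.
All primes ≡ 3 (mod 4) appear to even exponent (or don't appear), so by the two-squares theorem n IS expressible as a sum of two squares.
Step 3: Build a representation. Group n = k² · m with k = 2 and m = 89 · 113 = 10057 (a product of primes ≡ 1 (mod 4)); a representation of m scales to one of n via (k·x)² + (k·y)² = k²(x² + y²). Each prime p ≡ 1 (mod 4) is itself a sum of two squares; find a² by testing p − a² for a perfect square:
  89: 89 − 1² = 88, 89 − 2² = 85, 89 − 3² = 80, 89 − 4² = 73, 89 − 5² = 64 = 8² ⇒ 89 = 5² + 8².
  113: 113 − 1² = 112, 113 − 2² = 109, 113 − 3² = 104, 113 − 4² = 97, 113 − 5² = 88, 113 − 6² = 77, 113 − 7² = 64 = 8² ⇒ 113 = 7² + 8².
  Combine using the Brahmagupta–Fibonacci identity (a² + b²)(c² + d²) = (ac − bd)² + (ad + bc)² = (ac + bd)² + (ad − bc)²:
  89 · 113 = 10057: from (5² + 8²)(7² + 8²), take (5·7 − 8·8, 5·8 + 8·7) = (35 − 64, 40 + 56) = (-29, 96); dropping signs (only squares matter) gives (29, 96); check 29² + 96² = 841 + 9216 = 10057 ✓.
  Scale by k = 2: (2·29, 2·96) = (58, 192).
Step 4: Order so x ≤ y and verify: 58² + 192² = 3364 + 36864 = 40228 = n. ✓

n = 40228 = 58² + 192² (one valid representation with x ≤ y).


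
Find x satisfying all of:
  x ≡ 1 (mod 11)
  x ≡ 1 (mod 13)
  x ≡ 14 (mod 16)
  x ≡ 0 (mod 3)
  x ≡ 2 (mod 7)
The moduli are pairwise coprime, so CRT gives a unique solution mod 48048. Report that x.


Product of moduli M = 11 · 13 · 16 · 3 · 7 = 48048.
Merge one congruence at a time:
  Start: x ≡ 1 (mod 11).
  Combine with x ≡ 1 (mod 13); new modulus lcm = 143.
    Write x = 1 + 11·t and substitute into x ≡ 1 (mod 13): 11·t ≡ 1 − 1 = 0 (mod 13).
    The inverse of 11 mod 13 is 6 (since 11·6 = 66 = 5·13 + 1), so t ≡ 6·0 = 0 ≡ 0 (mod 13).
    Then x = 1 + 11·0 = 1, valid modulo lcm(11, 13) = 143: x ≡ 1 (mod 143).
  Combine with x ≡ 14 (mod 16); new modulus lcm = 2288.
    Write x = 1 + 143·t and substitute into x ≡ 14 (mod 16): 143·t ≡ 14 − 1 = 13 (mod 16).
    Reduce coefficients mod 16: 15·t ≡ 13 (mod 16).
    The inverse of 15 mod 16 is 15 (since 15·15 = 225 = 14·16 + 1), so t ≡ 15·13 = 195 ≡ 3 (mod 16).
    Then x = 1 + 143·3 = 430, valid modulo lcm(143, 16) = 2288: x ≡ 430 (mod 2288).
  Combine with x ≡ 0 (mod 3); new modulus lcm = 6864.
    Write x = 430 + 2288·t and substitute into x ≡ 0 (mod 3): 2288·t ≡ 0 − 430 = -430 (mod 3).
    Reduce coefficients mod 3: 2·t ≡ 2 (mod 3).
    The inverse of 2 mod 3 is 2 (since 2·2 = 4 = 1·3 + 1), so t ≡ 2·2 = 4 ≡ 1 (mod 3).
    Then x = 430 + 2288·1 = 2718, valid modulo lcm(2288, 3) = 6864: x ≡ 2718 (mod 6864).
  Combine with x ≡ 2 (mod 7); new modulus lcm = 48048.
    Write x = 2718 + 6864·t and substitute into x ≡ 2 (mod 7): 6864·t ≡ 2 − 2718 = -2716 (mod 7).
    Reduce coefficients mod 7: 4·t ≡ 0 (mod 7).
    The inverse of 4 mod 7 is 2 (since 4·2 = 8 = 1·7 + 1), so t ≡ 2·0 = 0 ≡ 0 (mod 7).
    Then x = 2718 + 6864·0 = 2718, valid modulo lcm(6864, 7) = 48048: x ≡ 2718 (mod 48048).
Verify against each original: 2718 mod 11 = 1, 2718 mod 13 = 1, 2718 mod 16 = 14, 2718 mod 3 = 0, 2718 mod 7 = 2.

x ≡ 2718 (mod 48048).


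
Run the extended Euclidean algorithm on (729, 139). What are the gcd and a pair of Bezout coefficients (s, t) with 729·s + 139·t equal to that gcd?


Euclidean algorithm on (729, 139) — divide until remainder is 0:
  729 = 5 · 139 + 34
  139 = 4 · 34 + 3
  34 = 11 · 3 + 1
  3 = 3 · 1 + 0
gcd(729, 139) = 1.
Track Bezout coefficients alongside the remainders: start with r₀ = 729 = a·1 + b·0 (s = 1, t = 0) and r₁ = 139 = a·0 + b·1 (s = 0, t = 1); each new remainder r_{k+1} = r_{k-1} − q_k·r_k inherits s_{k+1} = s_{k-1} − q_k·s_k, t_{k+1} = t_{k-1} − q_k·t_k, so r_k = a·s_k + b·t_k at every step:
  q = 5: r = 34, s = 1 − 5·0 = 1, t = 0 − 5·1 = -5  (check: 729·1 + 139·(-5) = 34)
  q = 4: r = 3, s = 0 − 4·1 = -4, t = 1 − 4·(-5) = 21  (check: 729·(-4) + 139·21 = 3)
  q = 11: r = 1, s = 1 − 11·(-4) = 45, t = -5 − 11·21 = -236  (check: 729·45 + 139·(-236) = 1)
The row with r = 1 (the gcd) gives the Bezout coefficients s = 45, t = -236.
Result: 729 · (45) + 139 · (-236) = 1.

gcd(729, 139) = 1; s = 45, t = -236 (check: 729·45 + 139·(-236) = 1).


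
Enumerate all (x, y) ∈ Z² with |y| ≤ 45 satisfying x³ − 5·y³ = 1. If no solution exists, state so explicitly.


The equation is x³ - 5y³ = 1. For fixed y, x³ = 5·y³ + 1, so a solution requires the RHS to be a perfect cube.
Strategy: iterate y from -45 to 45, compute RHS = 5·y³ + 1, and check whether it is a (positive or negative) perfect cube.
Check small values of y:
  y = 0: RHS = 1 = (1)³ ⇒ x = 1 works.
  y = 1: RHS = 6 is not a perfect cube.
  y = -1: RHS = -4 is not a perfect cube.
  y = 2: RHS = 41 is not a perfect cube.
  y = -2: RHS = -39 is not a perfect cube.
  y = 3: RHS = 136 is not a perfect cube.
  y = -3: RHS = -134 is not a perfect cube.
Continuing the search up to |y| = 45 finds no further solutions beyond those listed.
Collected solutions: (1, 0).

Solutions (with |y| ≤ 45): (1, 0).


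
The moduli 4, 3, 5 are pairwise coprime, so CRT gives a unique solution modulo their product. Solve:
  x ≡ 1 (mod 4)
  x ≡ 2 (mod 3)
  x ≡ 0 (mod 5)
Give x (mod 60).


Moduli 4, 3, 5 are pairwise coprime; by CRT there is a unique solution modulo M = 4 · 3 · 5 = 60.
Solve pairwise, accumulating the modulus:
  Start with x ≡ 1 (mod 4).
  Combine with x ≡ 2 (mod 3): since gcd(4, 3) = 1, we get a unique residue mod 12.
    Write x = 1 + 4·t and substitute into x ≡ 2 (mod 3): 4·t ≡ 2 − 1 = 1 (mod 3).
    Reduce coefficients mod 3: 1·t ≡ 1 (mod 3).
    So t ≡ 1 (mod 3).
    Then x = 1 + 4·1 = 5, valid modulo lcm(4, 3) = 12: x ≡ 5 (mod 12).
  Combine with x ≡ 0 (mod 5): since gcd(12, 5) = 1, we get a unique residue mod 60.
    Write x = 5 + 12·t and substitute into x ≡ 0 (mod 5): 12·t ≡ 0 − 5 = -5 (mod 5).
    Reduce coefficients mod 5: 2·t ≡ 0 (mod 5).
    The inverse of 2 mod 5 is 3 (since 2·3 = 6 = 1·5 + 1), so t ≡ 3·0 = 0 ≡ 0 (mod 5).
    Then x = 5 + 12·0 = 5, valid modulo lcm(12, 5) = 60: x ≡ 5 (mod 60).
Verify: 5 mod 4 = 1 ✓, 5 mod 3 = 2 ✓, 5 mod 5 = 0 ✓.

x ≡ 5 (mod 60).


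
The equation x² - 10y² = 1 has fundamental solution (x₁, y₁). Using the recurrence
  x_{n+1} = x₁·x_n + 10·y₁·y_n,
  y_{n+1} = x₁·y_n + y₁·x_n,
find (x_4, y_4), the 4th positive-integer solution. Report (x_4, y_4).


Step 1: Find the fundamental solution (x₁, y₁) of x² - 10y² = 1.
  Expand √10 as a continued fraction. a₀ = ⌊√10⌋ = 3; iterate m_{k+1} = d_k·a_k − m_k, d_{k+1} = (10 − m_{k+1}²)/d_k, a_{k+1} = ⌊(a₀ + m_{k+1})/d_{k+1}⌋ (starting m₀ = 0, d₀ = 1), with convergents p_k = a_k·p_{k-1} + p_{k-2}, q_k = a_k·q_{k-1} + q_{k-2} (p₋₁ = 1, q₋₁ = 0):
  k = 0: a₀ = 3; p₀/q₀ = 3/1; p₀² − 10·q₀² = 9 − 10 = -1.
  k = 1: m = 3, d = 1, a = ⌊(3 + 3)/1⌋ = 6; p/q = (6·3 + 1)/(6·1 + 0) = 19/6; p² − 10·q² = 361 − 360 = 1.
  The first convergent with p² − 10·q² = 1 gives the fundamental solution (x₁, y₁) = (19, 6).
Step 2: Apply the recurrence (x_{n+1}, y_{n+1}) = (x₁x_n + 10y₁y_n, x₁y_n + y₁x_n) repeatedly.
  From (x_1, y_1) = (19, 6): x_2 = 19·19 + 10·6·6 = 721; y_2 = 19·6 + 6·19 = 228.
  From (x_2, y_2) = (721, 228): x_3 = 19·721 + 10·6·228 = 27379; y_3 = 19·228 + 6·721 = 8658.
  From (x_3, y_3) = (27379, 8658): x_4 = 19·27379 + 10·6·8658 = 1039681; y_4 = 19·8658 + 6·27379 = 328776.
Step 3: Verify x_4² - 10·y_4² = 1080936581761 - 1080936581760 = 1 (should be 1). ✓

(x_1, y_1) = (19, 6); (x_4, y_4) = (1039681, 328776).


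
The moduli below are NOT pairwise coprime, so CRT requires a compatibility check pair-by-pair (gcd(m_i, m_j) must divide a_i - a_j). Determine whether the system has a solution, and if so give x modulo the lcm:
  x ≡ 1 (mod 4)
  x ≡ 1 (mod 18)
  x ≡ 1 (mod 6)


Moduli 4, 18, 6 are not pairwise coprime, so CRT works modulo lcm(m_i) when all pairwise compatibility conditions hold.
Pairwise compatibility: gcd(m_i, m_j) must divide a_i - a_j for every pair.
Merge one congruence at a time:
  Start: x ≡ 1 (mod 4).
  Combine with x ≡ 1 (mod 18): gcd(4, 18) = 2; 1 - 1 = 0, which IS divisible by 2, so compatible.
    Write x = 1 + 4·t and substitute into x ≡ 1 (mod 18): 4·t ≡ 1 − 1 = 0 (mod 18).
    Divide the congruence (and modulus) by g = 2: 2·t ≡ 0 (mod 9).
    The inverse of 2 mod 9 is 5 (since 2·5 = 10 = 1·9 + 1), so t ≡ 5·0 = 0 ≡ 0 (mod 9).
    Then x = 1 + 4·0 = 1, valid modulo lcm(4, 18) = 36: x ≡ 1 (mod 36).
  Combine with x ≡ 1 (mod 6): gcd(36, 6) = 6; 1 - 1 = 0, which IS divisible by 6, so compatible.
    Write x = 1 + 36·t and substitute into x ≡ 1 (mod 6): 36·t ≡ 1 − 1 = 0 (mod 6).
    Divide the congruence (and modulus) by g = 6: 6·t ≡ 0 (mod 1).
    Modulo 1 every t works; take t = 0.
    Then x = 1 + 36·0 = 1, valid modulo lcm(36, 6) = 36: x ≡ 1 (mod 36).
Verify: 1 mod 4 = 1, 1 mod 18 = 1, 1 mod 6 = 1.

x ≡ 1 (mod 36).


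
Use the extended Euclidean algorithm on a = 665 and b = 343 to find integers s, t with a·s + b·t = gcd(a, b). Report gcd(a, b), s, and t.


Euclidean algorithm on (665, 343) — divide until remainder is 0:
  665 = 1 · 343 + 322
  343 = 1 · 322 + 21
  322 = 15 · 21 + 7
  21 = 3 · 7 + 0
gcd(665, 343) = 7.
Track Bezout coefficients alongside the remainders: start with r₀ = 665 = a·1 + b·0 (s = 1, t = 0) and r₁ = 343 = a·0 + b·1 (s = 0, t = 1); each new remainder r_{k+1} = r_{k-1} − q_k·r_k inherits s_{k+1} = s_{k-1} − q_k·s_k, t_{k+1} = t_{k-1} − q_k·t_k, so r_k = a·s_k + b·t_k at every step:
  q = 1: r = 322, s = 1 − 1·0 = 1, t = 0 − 1·1 = -1  (check: 665·1 + 343·(-1) = 322)
  q = 1: r = 21, s = 0 − 1·1 = -1, t = 1 − 1·(-1) = 2  (check: 665·(-1) + 343·2 = 21)
  q = 15: r = 7, s = 1 − 15·(-1) = 16, t = -1 − 15·2 = -31  (check: 665·16 + 343·(-31) = 7)
The row with r = 7 (the gcd) gives the Bezout coefficients s = 16, t = -31.
Result: 665 · (16) + 343 · (-31) = 7.

gcd(665, 343) = 7; s = 16, t = -31 (check: 665·16 + 343·(-31) = 7).


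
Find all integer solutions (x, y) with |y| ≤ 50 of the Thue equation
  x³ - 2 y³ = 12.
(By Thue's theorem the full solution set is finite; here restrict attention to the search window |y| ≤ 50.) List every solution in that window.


The equation is x³ - 2y³ = 12. For fixed y, x³ = 2·y³ + 12, so a solution requires the RHS to be a perfect cube.
Strategy: iterate y from -50 to 50, compute RHS = 2·y³ + 12, and check whether it is a (positive or negative) perfect cube.
Check small values of y:
  y = 0: RHS = 12 is not a perfect cube.
  y = 1: RHS = 14 is not a perfect cube.
  y = -1: RHS = 10 is not a perfect cube.
  y = 2: RHS = 28 is not a perfect cube.
  y = -2: RHS = -4 is not a perfect cube.
  y = 3: RHS = 66 is not a perfect cube.
  y = -3: RHS = -42 is not a perfect cube.
Continuing the search up to |y| = 50 finds no solutions either.
No (x, y) in the scanned range satisfies the equation.

No integer solutions with |y| ≤ 50.


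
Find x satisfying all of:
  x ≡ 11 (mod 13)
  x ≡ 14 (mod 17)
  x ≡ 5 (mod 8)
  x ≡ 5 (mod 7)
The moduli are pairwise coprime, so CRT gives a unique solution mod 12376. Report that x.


Product of moduli M = 13 · 17 · 8 · 7 = 12376.
Merge one congruence at a time:
  Start: x ≡ 11 (mod 13).
  Combine with x ≡ 14 (mod 17); new modulus lcm = 221.
    Write x = 11 + 13·t and substitute into x ≡ 14 (mod 17): 13·t ≡ 14 − 11 = 3 (mod 17).
    The inverse of 13 mod 17 is 4 (since 13·4 = 52 = 3·17 + 1), so t ≡ 4·3 = 12 ≡ 12 (mod 17).
    Then x = 11 + 13·12 = 167, valid modulo lcm(13, 17) = 221: x ≡ 167 (mod 221).
  Combine with x ≡ 5 (mod 8); new modulus lcm = 1768.
    Write x = 167 + 221·t and substitute into x ≡ 5 (mod 8): 221·t ≡ 5 − 167 = -162 (mod 8).
    Reduce coefficients mod 8: 5·t ≡ 6 (mod 8).
    The inverse of 5 mod 8 is 5 (since 5·5 = 25 = 3·8 + 1), so t ≡ 5·6 = 30 ≡ 6 (mod 8).
    Then x = 167 + 221·6 = 1493, valid modulo lcm(221, 8) = 1768: x ≡ 1493 (mod 1768).
  Combine with x ≡ 5 (mod 7); new modulus lcm = 12376.
    Write x = 1493 + 1768·t and substitute into x ≡ 5 (mod 7): 1768·t ≡ 5 − 1493 = -1488 (mod 7).
    Reduce coefficients mod 7: 4·t ≡ 3 (mod 7).
    The inverse of 4 mod 7 is 2 (since 4·2 = 8 = 1·7 + 1), so t ≡ 2·3 = 6 ≡ 6 (mod 7).
    Then x = 1493 + 1768·6 = 12101, valid modulo lcm(1768, 7) = 12376: x ≡ 12101 (mod 12376).
Verify against each original: 12101 mod 13 = 11, 12101 mod 17 = 14, 12101 mod 8 = 5, 12101 mod 7 = 5.

x ≡ 12101 (mod 12376).


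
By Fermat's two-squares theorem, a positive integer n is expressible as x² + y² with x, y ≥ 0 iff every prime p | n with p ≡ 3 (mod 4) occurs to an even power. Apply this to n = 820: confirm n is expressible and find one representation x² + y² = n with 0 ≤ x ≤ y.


Step 1: Factor n = 820 = 2^2 · 5 · 41.
Step 2: Check the mod-4 condition on each prime factor: 2 = 2 (special); 5 ≡ 1 (mod 4), exponent 1; 41 ≡ 1 (mod 4), exponent 1.
All primes ≡ 3 (mod 4) appear to even exponent (or don't appear), so by the two-squares theorem n IS expressible as a sum of two squares.
Step 3: Build a representation. Group n = k² · m with k = 2 and m = 5 · 41 = 205 (a product of primes ≡ 1 (mod 4)); a representation of m scales to one of n via (k·x)² + (k·y)² = k²(x² + y²). Each prime p ≡ 1 (mod 4) is itself a sum of two squares; find a² by testing p − a² for a perfect square:
  5: 5 − 1² = 4 = 2² ⇒ 5 = 1² + 2².
  41: 41 − 1² = 40, 41 − 2² = 37, 41 − 3² = 32, 41 − 4² = 25 = 5² ⇒ 41 = 4² + 5².
  Combine using the Brahmagupta–Fibonacci identity (a² + b²)(c² + d²) = (ac − bd)² + (ad + bc)² = (ac + bd)² + (ad − bc)²:
  5 · 41 = 205: from (1² + 2²)(4² + 5²), take (1·4 − 2·5, 1·5 + 2·4) = (4 − 10, 5 + 8) = (-6, 13); dropping signs (only squares matter) gives (6, 13); check 6² + 13² = 36 + 169 = 205 ✓.
  Scale by k = 2: (2·6, 2·13) = (12, 26).
Step 4: Order so x ≤ y and verify: 12² + 26² = 144 + 676 = 820 = n. ✓

n = 820 = 12² + 26² (one valid representation with x ≤ y).


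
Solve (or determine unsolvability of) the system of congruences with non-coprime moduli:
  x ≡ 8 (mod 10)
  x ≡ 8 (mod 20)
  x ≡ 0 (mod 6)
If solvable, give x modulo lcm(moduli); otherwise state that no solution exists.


Moduli 10, 20, 6 are not pairwise coprime, so CRT works modulo lcm(m_i) when all pairwise compatibility conditions hold.
Pairwise compatibility: gcd(m_i, m_j) must divide a_i - a_j for every pair.
Merge one congruence at a time:
  Start: x ≡ 8 (mod 10).
  Combine with x ≡ 8 (mod 20): gcd(10, 20) = 10; 8 - 8 = 0, which IS divisible by 10, so compatible.
    Write x = 8 + 10·t and substitute into x ≡ 8 (mod 20): 10·t ≡ 8 − 8 = 0 (mod 20).
    Divide the congruence (and modulus) by g = 10: 1·t ≡ 0 (mod 2).
    So t ≡ 0 (mod 2).
    Then x = 8 + 10·0 = 8, valid modulo lcm(10, 20) = 20: x ≡ 8 (mod 20).
  Combine with x ≡ 0 (mod 6): gcd(20, 6) = 2; 0 - 8 = -8, which IS divisible by 2, so compatible.
    Write x = 8 + 20·t and substitute into x ≡ 0 (mod 6): 20·t ≡ 0 − 8 = -8 (mod 6).
    Divide the congruence (and modulus) by g = 2: 10·t ≡ -4 (mod 3).
    Reduce coefficients mod 3: 1·t ≡ 2 (mod 3).
    So t ≡ 2 (mod 3).
    Then x = 8 + 20·2 = 48, valid modulo lcm(20, 6) = 60: x ≡ 48 (mod 60).
Verify: 48 mod 10 = 8, 48 mod 20 = 8, 48 mod 6 = 0.

x ≡ 48 (mod 60).


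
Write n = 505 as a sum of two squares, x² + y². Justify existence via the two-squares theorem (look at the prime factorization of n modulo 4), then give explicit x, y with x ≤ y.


Step 1: Factor n = 505 = 5 · 101.
Step 2: Check the mod-4 condition on each prime factor: 5 ≡ 1 (mod 4), exponent 1; 101 ≡ 1 (mod 4), exponent 1.
All primes ≡ 3 (mod 4) appear to even exponent (or don't appear), so by the two-squares theorem n IS expressible as a sum of two squares.
Step 3: Build a representation. Here n = 5 · 101 is a product of primes ≡ 1 (mod 4). Each prime p ≡ 1 (mod 4) is itself a sum of two squares; find a² by testing p − a² for a perfect square:
  5: 5 − 1² = 4 = 2² ⇒ 5 = 1² + 2².
  101: 101 − 1² = 100 = 10² ⇒ 101 = 1² + 10².
  Combine using the Brahmagupta–Fibonacci identity (a² + b²)(c² + d²) = (ac − bd)² + (ad + bc)² = (ac + bd)² + (ad − bc)²:
  5 · 101 = 505: from (1² + 2²)(1² + 10²), take (1·1 − 2·10, 1·10 + 2·1) = (1 − 20, 10 + 2) = (-19, 12); dropping signs (only squares matter) gives (19, 12); check 19² + 12² = 361 + 144 = 505 ✓.
Step 4: Order so x ≤ y and verify: 12² + 19² = 144 + 361 = 505 = n. ✓

n = 505 = 12² + 19² (one valid representation with x ≤ y).


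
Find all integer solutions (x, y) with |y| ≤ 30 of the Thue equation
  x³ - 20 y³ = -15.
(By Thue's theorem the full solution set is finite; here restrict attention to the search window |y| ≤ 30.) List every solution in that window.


The equation is x³ - 20y³ = -15. For fixed y, x³ = 20·y³ − 15, so a solution requires the RHS to be a perfect cube.
Strategy: iterate y from -30 to 30, compute RHS = 20·y³ − 15, and check whether it is a (positive or negative) perfect cube.
Check small values of y:
  y = 0: RHS = -15 is not a perfect cube.
  y = 1: RHS = 5 is not a perfect cube.
  y = -1: RHS = -35 is not a perfect cube.
  y = 2: RHS = 145 is not a perfect cube.
  y = -2: RHS = -175 is not a perfect cube.
  y = 3: RHS = 525 is not a perfect cube.
  y = -3: RHS = -555 is not a perfect cube.
Continuing the search up to |y| = 30 finds no solutions either.
No (x, y) in the scanned range satisfies the equation.

No integer solutions with |y| ≤ 30.


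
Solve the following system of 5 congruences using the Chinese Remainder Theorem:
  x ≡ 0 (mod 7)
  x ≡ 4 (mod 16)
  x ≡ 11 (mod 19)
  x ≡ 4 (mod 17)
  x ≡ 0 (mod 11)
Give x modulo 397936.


Product of moduli M = 7 · 16 · 19 · 17 · 11 = 397936.
Merge one congruence at a time:
  Start: x ≡ 0 (mod 7).
  Combine with x ≡ 4 (mod 16); new modulus lcm = 112.
    Write x = 0 + 7·t and substitute into x ≡ 4 (mod 16): 7·t ≡ 4 − 0 = 4 (mod 16).
    The inverse of 7 mod 16 is 7 (since 7·7 = 49 = 3·16 + 1), so t ≡ 7·4 = 28 ≡ 12 (mod 16).
    Then x = 0 + 7·12 = 84, valid modulo lcm(7, 16) = 112: x ≡ 84 (mod 112).
  Combine with x ≡ 11 (mod 19); new modulus lcm = 2128.
    Write x = 84 + 112·t and substitute into x ≡ 11 (mod 19): 112·t ≡ 11 − 84 = -73 (mod 19).
    Reduce coefficients mod 19: 17·t ≡ 3 (mod 19).
    The inverse of 17 mod 19 is 9 (since 17·9 = 153 = 8·19 + 1), so t ≡ 9·3 = 27 ≡ 8 (mod 19).
    Then x = 84 + 112·8 = 980, valid modulo lcm(112, 19) = 2128: x ≡ 980 (mod 2128).
  Combine with x ≡ 4 (mod 17); new modulus lcm = 36176.
    Write x = 980 + 2128·t and substitute into x ≡ 4 (mod 17): 2128·t ≡ 4 − 980 = -976 (mod 17).
    Reduce coefficients mod 17: 3·t ≡ 10 (mod 17).
    The inverse of 3 mod 17 is 6 (since 3·6 = 18 = 1·17 + 1), so t ≡ 6·10 = 60 ≡ 9 (mod 17).
    Then x = 980 + 2128·9 = 20132, valid modulo lcm(2128, 17) = 36176: x ≡ 20132 (mod 36176).
  Combine with x ≡ 0 (mod 11); new modulus lcm = 397936.
    Write x = 20132 + 36176·t and substitute into x ≡ 0 (mod 11): 36176·t ≡ 0 − 20132 = -20132 (mod 11).
    Reduce coefficients mod 11: 8·t ≡ 9 (mod 11).
    The inverse of 8 mod 11 is 7 (since 8·7 = 56 = 5·11 + 1), so t ≡ 7·9 = 63 ≡ 8 (mod 11).
    Then x = 20132 + 36176·8 = 309540, valid modulo lcm(36176, 11) = 397936: x ≡ 309540 (mod 397936).
Verify against each original: 309540 mod 7 = 0, 309540 mod 16 = 4, 309540 mod 19 = 11, 309540 mod 17 = 4, 309540 mod 11 = 0.

x ≡ 309540 (mod 397936).


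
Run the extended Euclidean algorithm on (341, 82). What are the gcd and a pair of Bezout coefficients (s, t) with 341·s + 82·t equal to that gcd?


Euclidean algorithm on (341, 82) — divide until remainder is 0:
  341 = 4 · 82 + 13
  82 = 6 · 13 + 4
  13 = 3 · 4 + 1
  4 = 4 · 1 + 0
gcd(341, 82) = 1.
Track Bezout coefficients alongside the remainders: start with r₀ = 341 = a·1 + b·0 (s = 1, t = 0) and r₁ = 82 = a·0 + b·1 (s = 0, t = 1); each new remainder r_{k+1} = r_{k-1} − q_k·r_k inherits s_{k+1} = s_{k-1} − q_k·s_k, t_{k+1} = t_{k-1} − q_k·t_k, so r_k = a·s_k + b·t_k at every step:
  q = 4: r = 13, s = 1 − 4·0 = 1, t = 0 − 4·1 = -4  (check: 341·1 + 82·(-4) = 13)
  q = 6: r = 4, s = 0 − 6·1 = -6, t = 1 − 6·(-4) = 25  (check: 341·(-6) + 82·25 = 4)
  q = 3: r = 1, s = 1 − 3·(-6) = 19, t = -4 − 3·25 = -79  (check: 341·19 + 82·(-79) = 1)
The row with r = 1 (the gcd) gives the Bezout coefficients s = 19, t = -79.
Result: 341 · (19) + 82 · (-79) = 1.

gcd(341, 82) = 1; s = 19, t = -79 (check: 341·19 + 82·(-79) = 1).


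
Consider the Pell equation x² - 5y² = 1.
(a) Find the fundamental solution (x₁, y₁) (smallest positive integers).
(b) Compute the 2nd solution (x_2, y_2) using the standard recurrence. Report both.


Step 1: Find the fundamental solution (x₁, y₁) of x² - 5y² = 1.
  Expand √5 as a continued fraction. a₀ = ⌊√5⌋ = 2; iterate m_{k+1} = d_k·a_k − m_k, d_{k+1} = (5 − m_{k+1}²)/d_k, a_{k+1} = ⌊(a₀ + m_{k+1})/d_{k+1}⌋ (starting m₀ = 0, d₀ = 1), with convergents p_k = a_k·p_{k-1} + p_{k-2}, q_k = a_k·q_{k-1} + q_{k-2} (p₋₁ = 1, q₋₁ = 0):
  k = 0: a₀ = 2; p₀/q₀ = 2/1; p₀² − 5·q₀² = 4 − 5 = -1.
  k = 1: m = 2, d = 1, a = ⌊(2 + 2)/1⌋ = 4; p/q = (4·2 + 1)/(4·1 + 0) = 9/4; p² − 5·q² = 81 − 80 = 1.
  The first convergent with p² − 5·q² = 1 gives the fundamental solution (x₁, y₁) = (9, 4).
Step 2: Apply the recurrence (x_{n+1}, y_{n+1}) = (x₁x_n + 5y₁y_n, x₁y_n + y₁x_n) repeatedly.
  From (x_1, y_1) = (9, 4): x_2 = 9·9 + 5·4·4 = 161; y_2 = 9·4 + 4·9 = 72.
Step 3: Verify x_2² - 5·y_2² = 25921 - 25920 = 1 (should be 1). ✓

(x_1, y_1) = (9, 4); (x_2, y_2) = (161, 72).


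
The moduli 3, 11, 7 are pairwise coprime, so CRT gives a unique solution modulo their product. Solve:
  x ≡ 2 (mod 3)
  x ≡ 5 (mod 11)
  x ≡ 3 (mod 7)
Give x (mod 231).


Moduli 3, 11, 7 are pairwise coprime; by CRT there is a unique solution modulo M = 3 · 11 · 7 = 231.
Solve pairwise, accumulating the modulus:
  Start with x ≡ 2 (mod 3).
  Combine with x ≡ 5 (mod 11): since gcd(3, 11) = 1, we get a unique residue mod 33.
    Write x = 2 + 3·t and substitute into x ≡ 5 (mod 11): 3·t ≡ 5 − 2 = 3 (mod 11).
    The inverse of 3 mod 11 is 4 (since 3·4 = 12 = 1·11 + 1), so t ≡ 4·3 = 12 ≡ 1 (mod 11).
    Then x = 2 + 3·1 = 5, valid modulo lcm(3, 11) = 33: x ≡ 5 (mod 33).
  Combine with x ≡ 3 (mod 7): since gcd(33, 7) = 1, we get a unique residue mod 231.
    Write x = 5 + 33·t and substitute into x ≡ 3 (mod 7): 33·t ≡ 3 − 5 = -2 (mod 7).
    Reduce coefficients mod 7: 5·t ≡ 5 (mod 7).
    The inverse of 5 mod 7 is 3 (since 5·3 = 15 = 2·7 + 1), so t ≡ 3·5 = 15 ≡ 1 (mod 7).
    Then x = 5 + 33·1 = 38, valid modulo lcm(33, 7) = 231: x ≡ 38 (mod 231).
Verify: 38 mod 3 = 2 ✓, 38 mod 11 = 5 ✓, 38 mod 7 = 3 ✓.

x ≡ 38 (mod 231).


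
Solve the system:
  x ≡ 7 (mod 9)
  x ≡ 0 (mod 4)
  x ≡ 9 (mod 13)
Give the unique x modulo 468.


Moduli 9, 4, 13 are pairwise coprime; by CRT there is a unique solution modulo M = 9 · 4 · 13 = 468.
Solve pairwise, accumulating the modulus:
  Start with x ≡ 7 (mod 9).
  Combine with x ≡ 0 (mod 4): since gcd(9, 4) = 1, we get a unique residue mod 36.
    Write x = 7 + 9·t and substitute into x ≡ 0 (mod 4): 9·t ≡ 0 − 7 = -7 (mod 4).
    Reduce coefficients mod 4: 1·t ≡ 1 (mod 4).
    So t ≡ 1 (mod 4).
    Then x = 7 + 9·1 = 16, valid modulo lcm(9, 4) = 36: x ≡ 16 (mod 36).
  Combine with x ≡ 9 (mod 13): since gcd(36, 13) = 1, we get a unique residue mod 468.
    Write x = 16 + 36·t and substitute into x ≡ 9 (mod 13): 36·t ≡ 9 − 16 = -7 (mod 13).
    Reduce coefficients mod 13: 10·t ≡ 6 (mod 13).
    The inverse of 10 mod 13 is 4 (since 10·4 = 40 = 3·13 + 1), so t ≡ 4·6 = 24 ≡ 11 (mod 13).
    Then x = 16 + 36·11 = 412, valid modulo lcm(36, 13) = 468: x ≡ 412 (mod 468).
Verify: 412 mod 9 = 7 ✓, 412 mod 4 = 0 ✓, 412 mod 13 = 9 ✓.

x ≡ 412 (mod 468).


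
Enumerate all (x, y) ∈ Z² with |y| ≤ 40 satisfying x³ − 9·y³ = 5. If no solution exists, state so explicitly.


The equation is x³ - 9y³ = 5. For fixed y, x³ = 9·y³ + 5, so a solution requires the RHS to be a perfect cube.
Strategy: iterate y from -40 to 40, compute RHS = 9·y³ + 5, and check whether it is a (positive or negative) perfect cube.
Check small values of y:
  y = 0: RHS = 5 is not a perfect cube.
  y = 1: RHS = 14 is not a perfect cube.
  y = -1: RHS = -4 is not a perfect cube.
  y = 2: RHS = 77 is not a perfect cube.
  y = -2: RHS = -67 is not a perfect cube.
  y = 3: RHS = 248 is not a perfect cube.
  y = -3: RHS = -238 is not a perfect cube.
Continuing the search up to |y| = 40 finds no solutions either.
No (x, y) in the scanned range satisfies the equation.

No integer solutions with |y| ≤ 40.


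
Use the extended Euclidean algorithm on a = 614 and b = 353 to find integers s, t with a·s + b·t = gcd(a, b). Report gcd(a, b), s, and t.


Euclidean algorithm on (614, 353) — divide until remainder is 0:
  614 = 1 · 353 + 261
  353 = 1 · 261 + 92
  261 = 2 · 92 + 77
  92 = 1 · 77 + 15
  77 = 5 · 15 + 2
  15 = 7 · 2 + 1
  2 = 2 · 1 + 0
gcd(614, 353) = 1.
Track Bezout coefficients alongside the remainders: start with r₀ = 614 = a·1 + b·0 (s = 1, t = 0) and r₁ = 353 = a·0 + b·1 (s = 0, t = 1); each new remainder r_{k+1} = r_{k-1} − q_k·r_k inherits s_{k+1} = s_{k-1} − q_k·s_k, t_{k+1} = t_{k-1} − q_k·t_k, so r_k = a·s_k + b·t_k at every step:
  q = 1: r = 261, s = 1 − 1·0 = 1, t = 0 − 1·1 = -1  (check: 614·1 + 353·(-1) = 261)
  q = 1: r = 92, s = 0 − 1·1 = -1, t = 1 − 1·(-1) = 2  (check: 614·(-1) + 353·2 = 92)
  q = 2: r = 77, s = 1 − 2·(-1) = 3, t = -1 − 2·2 = -5  (check: 614·3 + 353·(-5) = 77)
  q = 1: r = 15, s = -1 − 1·3 = -4, t = 2 − 1·(-5) = 7  (check: 614·(-4) + 353·7 = 15)
  q = 5: r = 2, s = 3 − 5·(-4) = 23, t = -5 − 5·7 = -40  (check: 614·23 + 353·(-40) = 2)
  q = 7: r = 1, s = -4 − 7·23 = -165, t = 7 − 7·(-40) = 287  (check: 614·(-165) + 353·287 = 1)
The row with r = 1 (the gcd) gives the Bezout coefficients s = -165, t = 287.
Result: 614 · (-165) + 353 · (287) = 1.

gcd(614, 353) = 1; s = -165, t = 287 (check: 614·(-165) + 353·287 = 1).
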